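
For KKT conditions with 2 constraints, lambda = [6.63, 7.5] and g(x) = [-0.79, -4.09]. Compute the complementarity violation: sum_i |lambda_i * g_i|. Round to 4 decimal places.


KKT complementary slackness check:
lambda_1 * g_1 = 6.63 * -0.79 = -5.2377
lambda_2 * g_2 = 7.5 * -4.09 = -30.675
Total violation = 5.2377 + 30.675 = 35.9127


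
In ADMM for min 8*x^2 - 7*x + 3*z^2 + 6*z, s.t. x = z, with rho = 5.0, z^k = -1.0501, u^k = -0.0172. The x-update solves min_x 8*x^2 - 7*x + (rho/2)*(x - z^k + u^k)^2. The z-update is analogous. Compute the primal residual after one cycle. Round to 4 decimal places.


ADMM iteration with rho = 5.0, z^k = -1.0501, u^k = -0.0172
Step 1: x-update.
Minimize 8*x^2 - 7*x + (5.0/2)*(x + 1.0501 - 0.0172)^2
FOC: (2*8 + 5.0)*x = 7 + 5.0*(-1.0501 + 0.0172)
x^{k+1} = 0.0874
Step 2: z-update.
Minimize 3*z^2 + 6*z + (5.0/2)*(0.0874 - z - 0.0172)^2
FOC: (2*3 + 5.0)*z = -6 + 5.0*(0.0874 - 0.0172)
z^{k+1} = -0.5135
Step 3: u-update.
u^{k+1} = -0.0172 + 0.0874 + 0.5135 = 0.5837
Step 4: Primal residual = |0.0874 + 0.5135| = 0.6009


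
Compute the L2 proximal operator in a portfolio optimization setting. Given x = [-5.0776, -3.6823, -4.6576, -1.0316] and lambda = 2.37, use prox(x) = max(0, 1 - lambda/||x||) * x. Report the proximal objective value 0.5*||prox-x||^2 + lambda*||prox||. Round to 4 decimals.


Step 1: Compute ||x||.
||x|| = 7.8803
Step 2: Compute scaling factor.
scale = max(0, 1 - 2.37/7.8803) = 0.6992
Step 3: prox(x) = [-3.5505, -2.5748, -3.2568, -0.7213]
||prox(x)|| = 5.5103
Step 4: Proximal objective.
0.5*||prox-x||^2 = 2.8085
lambda*||prox|| = 13.0594
Total = 15.8678


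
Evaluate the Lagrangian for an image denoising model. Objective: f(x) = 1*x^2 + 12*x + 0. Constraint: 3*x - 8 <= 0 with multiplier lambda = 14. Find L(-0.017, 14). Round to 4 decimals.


Step 1: Evaluate f(x).
f(-0.017) = 1*(-0.017)^2 + 12*(-0.017) + 0 = -0.2037
Step 2: Evaluate g(x).
g(-0.017) = 3*-0.017 - 8 = -8.051
Step 3: Compute Lagrangian.
L = -0.2037 + 14*-8.051 = -112.9177


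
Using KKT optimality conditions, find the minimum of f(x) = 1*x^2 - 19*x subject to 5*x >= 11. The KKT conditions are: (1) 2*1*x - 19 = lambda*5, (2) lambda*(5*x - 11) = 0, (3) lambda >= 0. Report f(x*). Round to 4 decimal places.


Step 1: Try lambda = 0 (constraint inactive).
Stationarity: 2*1*x - 19 = 0
x* = 19/(2*1) = 9.5
Check constraint: 5*9.5 = 47.5 >= 11 -- satisfied.
Step 2: Compute optimal value.
f(x*) = 1*9.5^2 - 19*9.5 = -90.25


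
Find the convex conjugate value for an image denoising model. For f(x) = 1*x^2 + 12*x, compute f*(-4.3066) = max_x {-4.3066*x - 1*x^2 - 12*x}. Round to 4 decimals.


f*(y) = sup_x {y*x - a*x^2 - b*x} = sup_x {(y-b)*x - a*x^2}
FOC: (y - b) - 2a*x = 0 => x* = (y - b)/(2a)
x* = (-4.3066 - 12)/(2*1) = -8.1533
f*(-4.3066) = (y-b)^2/(4a) = (-4.3066 - 12)^2/(4*1)
= 265.9052/4 = 66.4763


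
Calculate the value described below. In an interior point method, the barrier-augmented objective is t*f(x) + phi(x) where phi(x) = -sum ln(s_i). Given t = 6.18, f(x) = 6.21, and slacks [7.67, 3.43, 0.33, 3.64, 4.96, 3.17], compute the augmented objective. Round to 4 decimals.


Step 1: Compute log-barrier.
ln values: [2.0373, 1.2326, -1.1087, 1.292, 1.6014, 1.1537]
phi = -(2.0373 + 1.2326 - 1.1087 + 1.292 + 1.6014 + 1.1537) = -6.2083
Step 2: Compute augmented objective.
t*f(x) = 6.18*6.21 = 38.3778
Total = 38.3778 - 6.2083 = 32.1695


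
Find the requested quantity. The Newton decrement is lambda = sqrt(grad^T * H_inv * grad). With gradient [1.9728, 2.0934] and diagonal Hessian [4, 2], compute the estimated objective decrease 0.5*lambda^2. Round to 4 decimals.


Step 1: H is diagonal, so H^(-1) * g = [0.4932, 1.0467].
Step 2: g^T H^(-1) g = sum_i g_i^2 / H_ii
  = (1.9728)^2/4 + (2.0934)^2/2
  = 0.973 + 2.1912 = 3.1641
Step 3: Objective decrease = 0.5 * g^T H^(-1) g = 1.5821


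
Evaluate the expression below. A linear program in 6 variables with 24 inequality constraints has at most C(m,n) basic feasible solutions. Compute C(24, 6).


Each vertex corresponds to some choice of n active constraints out of m, so the number of vertices is at most C(m, n) = m! / (n!(m-n)!).
m = 24, n = 6
Numerator: 24 * 23 * 22 * 21 * 20 * 19
Denominator: 6! = 720
C(24, 6) = 134596


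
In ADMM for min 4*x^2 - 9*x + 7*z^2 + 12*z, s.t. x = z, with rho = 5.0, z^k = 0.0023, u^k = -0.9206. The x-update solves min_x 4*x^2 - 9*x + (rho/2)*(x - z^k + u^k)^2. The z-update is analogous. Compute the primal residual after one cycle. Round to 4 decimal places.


ADMM iteration with rho = 5.0, z^k = 0.0023, u^k = -0.9206
Step 1: x-update.
Minimize 4*x^2 - 9*x + (5.0/2)*(x - 0.0023 - 0.9206)^2
FOC: (2*4 + 5.0)*x = 9 + 5.0*(0.0023 + 0.9206)
x^{k+1} = 1.0473
Step 2: z-update.
Minimize 7*z^2 + 12*z + (5.0/2)*(1.0473 - z - 0.9206)^2
FOC: (2*7 + 5.0)*z = -12 + 5.0*(1.0473 - 0.9206)
z^{k+1} = -0.5982
Step 3: u-update.
u^{k+1} = -0.9206 + 1.0473 + 0.5982 = 0.7249
Step 4: Primal residual = |1.0473 + 0.5982| = 1.6455


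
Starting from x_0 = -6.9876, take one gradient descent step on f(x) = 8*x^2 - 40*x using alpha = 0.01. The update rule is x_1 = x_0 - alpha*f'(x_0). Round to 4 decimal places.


We compute the gradient at x_0 and apply the update.
f'(x) = 16*x - 40
f'(-6.9876) = 16*-6.9876 - 40 = -151.8016
x_1 = -6.9876 - 0.01*-151.8016 = -5.4696


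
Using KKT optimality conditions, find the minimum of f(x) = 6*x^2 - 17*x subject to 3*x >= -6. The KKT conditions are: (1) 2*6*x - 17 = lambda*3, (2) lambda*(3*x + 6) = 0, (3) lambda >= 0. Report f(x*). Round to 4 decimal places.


Step 1: Try lambda = 0 (constraint inactive).
Stationarity: 2*6*x - 17 = 0
x* = 17/(2*6) = 17/12 = 1.4167 (rounded; the exact value 17/12 is used below)
Check constraint: 3*1.4167 = 4.2501 >= -6 -- satisfied.
Step 2: Compute optimal value.
f(x*) = 6*(17/12)^2 - 17*(17/12) = -12.0417


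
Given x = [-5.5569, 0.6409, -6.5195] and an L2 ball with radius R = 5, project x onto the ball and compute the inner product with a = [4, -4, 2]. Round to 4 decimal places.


Step 1: Compute ||x|| (intermediates to 6 decimals).
||x|| = sqrt((-5.5569)^2 + 0.6409^2 + (-6.5195)^2) = 8.59033
Step 2: Project.
Since ||x|| > R, scale = R/||x|| = 5/8.59033 = 0.58205, proj(x) = scale * x
proj(x) = [-3.234394, 0.373036, -3.794675]
Step 3: Dot product.
a^T * proj(x) = 4*(-3.234394) - 4*0.373036 + 2*(-3.794675) = -22.0191


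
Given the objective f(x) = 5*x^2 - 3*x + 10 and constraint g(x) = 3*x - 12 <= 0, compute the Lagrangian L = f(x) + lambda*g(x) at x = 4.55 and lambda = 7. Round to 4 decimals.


Step 1: Evaluate f(x).
f(4.55) = 5*4.55^2 - 3*4.55 + 10 = 99.8625
Step 2: Evaluate g(x).
g(4.55) = 3*4.55 - 12 = 1.65
Step 3: Compute Lagrangian.
L = 99.8625 + 7*1.65 = 111.4125


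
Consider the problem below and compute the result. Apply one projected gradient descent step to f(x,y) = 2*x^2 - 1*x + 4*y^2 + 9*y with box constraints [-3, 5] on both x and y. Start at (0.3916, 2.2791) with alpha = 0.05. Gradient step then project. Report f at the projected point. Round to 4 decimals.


Step 1: Compute gradient at (0.3916, 2.2791).
grad_x = 2*2*0.3916 - 1 = 0.5664
grad_y = 2*4*2.2791 + 9 = 27.2328
Step 2: Gradient step.
x_raw = 0.3916 - 0.05*0.5664 = 0.3633
y_raw = 2.2791 - 0.05*27.2328 = 0.9175
Step 3: Project onto [-3, 5].
x_proj = clip(0.3633) = 0.3633
y_proj = clip(0.9175) = 0.9175
Step 4: Evaluate f.
f(0.3633, 0.9175) = 11.5247


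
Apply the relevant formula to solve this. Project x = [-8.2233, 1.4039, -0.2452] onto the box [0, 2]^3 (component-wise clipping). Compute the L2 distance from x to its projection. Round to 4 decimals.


Project each component onto [0, 2].
clip(-8.2233) = 0.0, clip(1.4039) = 1.4039, clip(-0.2452) = 0.0
Projection = [0.0, 1.4039, 0.0]
Squared diffs: [67.6227, 0.0, 0.0601]
Distance = sqrt(67.6828) = 8.227


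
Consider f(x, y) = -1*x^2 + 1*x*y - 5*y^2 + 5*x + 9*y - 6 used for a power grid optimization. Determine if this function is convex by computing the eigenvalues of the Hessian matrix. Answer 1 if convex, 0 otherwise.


The Hessian of f(x,y) = -1*x^2 + 1*x*y - 5*y^2 + 5*x + 9*y - 6 is:
H = [[-2, 1], [1, -10]]
Trace = -2 - 10 = -12
Determinant = -2*-10 - (1)^2 = 19
Discriminant = (-12)^2 - 4*19 = 68.0
Eigenvalues: lambda_1 = -10.1231, lambda_2 = -1.8769
The function is not convex.

0


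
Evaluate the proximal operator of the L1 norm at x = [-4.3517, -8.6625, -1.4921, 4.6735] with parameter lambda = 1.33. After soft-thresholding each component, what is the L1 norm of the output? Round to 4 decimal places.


Soft-thresholding with lambda = 1.33:
prox(-4.3517) = sign(-4.3517)*max(|-4.3517| - 1.33, 0) = -3.0217
prox(-8.6625) = sign(-8.6625)*max(|-8.6625| - 1.33, 0) = -7.3325
prox(-1.4921) = sign(-1.4921)*max(|-1.4921| - 1.33, 0) = -0.1621
prox(4.6735) = sign(4.6735)*max(|4.6735| - 1.33, 0) = 3.3435
prox(x) = [-3.0217, -7.3325, -0.1621, 3.3435]
||prox(x)||_1 = 3.0217 + 7.3325 + 0.1621 + 3.3435 = 13.8598


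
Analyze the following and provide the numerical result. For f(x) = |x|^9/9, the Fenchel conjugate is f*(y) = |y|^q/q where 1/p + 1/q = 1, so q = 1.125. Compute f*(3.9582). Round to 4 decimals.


The conjugate exponent q satisfies 1/p + 1/q = 1.
p = 9, so q = 9/(9 - 1) = 1.125
|y|^q = 3.9582^1.125 = 4.7009
f*(3.9582) = 4.7009 / 1.125 = 4.1786


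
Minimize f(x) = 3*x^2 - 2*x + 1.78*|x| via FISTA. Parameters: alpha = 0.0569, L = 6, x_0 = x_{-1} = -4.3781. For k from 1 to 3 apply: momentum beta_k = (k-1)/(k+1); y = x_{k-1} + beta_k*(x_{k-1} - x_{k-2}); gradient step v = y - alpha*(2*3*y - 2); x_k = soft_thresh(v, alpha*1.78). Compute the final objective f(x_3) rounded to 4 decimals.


FISTA on f(x) = 3*x^2 - 2*x + 1.78*|x|
L = 6, alpha = 0.0569
Iteration 1: beta = 0.0, y = -4.3781 + 0.0*(-4.3781 + 4.3781) = -4.3781
  grad(y) = -28.2686, v = y - alpha*grad = -2.7696
  prox(v) = soft_thresh(-2.7696, 0.1013) = -2.6683
Iteration 2: beta = 0.3333, y = -2.6683 + 0.3333*(-2.6683 + 4.3781) = -2.0984
  grad(y) = -14.5905, v = y - alpha*grad = -1.2682
  prox(v) = soft_thresh(-1.2682, 0.1013) = -1.1669
Iteration 3: beta = 0.5, y = -1.1669 + 0.5*(-1.1669 + 2.6683) = -0.4162
  grad(y) = -4.4974, v = y - alpha*grad = -0.1603
  prox(v) = soft_thresh(-0.1603, 0.1013) = -0.059
f(x_3) = 3*(-0.059)^2 - 2*(-0.059) + 1.78*|-0.059| = 0.2337


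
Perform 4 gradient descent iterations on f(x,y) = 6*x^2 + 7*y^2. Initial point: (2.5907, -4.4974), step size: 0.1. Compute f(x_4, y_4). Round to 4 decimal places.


Gradient descent on f(x,y) = 6*x^2 + 7*y^2.
Starting point: (2.5907, -4.4974), alpha = 0.1
Step 1: grad_x = 2*6*2.5907 = 31.0884, grad_y = 2*7*-4.4974 = -62.9636
  x_1 = 2.5907 - 0.1*31.0884 = -0.5181
  y_1 = -4.4974 - 0.1*-62.9636 = 1.799
Step 2: grad_x = 2*6*-0.5181 = -6.2177, grad_y = 2*7*1.799 = 25.1854
  x_2 = -0.5181 - 0.1*-6.2177 = 0.1036
  y_2 = 1.799 - 0.1*25.1854 = -0.7196
Step 3: grad_x = 2*6*0.1036 = 1.2435, grad_y = 2*7*-0.7196 = -10.0742
  x_3 = 0.1036 - 0.1*1.2435 = -0.0207
  y_3 = -0.7196 - 0.1*-10.0742 = 0.2878
Step 4: grad_x = 2*6*-0.0207 = -0.2487, grad_y = 2*7*0.2878 = 4.0297
  x_4 = -0.0207 - 0.1*-0.2487 = 0.0041
  y_4 = 0.2878 - 0.1*4.0297 = -0.1151
f(0.0041, -0.1151) = 6*0.0041^2 + 7*(-0.1151)^2 = 0.0929


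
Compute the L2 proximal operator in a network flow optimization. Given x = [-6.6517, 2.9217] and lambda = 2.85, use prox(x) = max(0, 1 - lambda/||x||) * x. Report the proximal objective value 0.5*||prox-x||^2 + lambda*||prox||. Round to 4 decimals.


Step 1: Compute ||x||.
||x|| = 7.2651
Step 2: Compute scaling factor.
scale = max(0, 1 - 2.85/7.2651) = 0.6077
Step 3: prox(x) = [-4.0423, 1.7756]
||prox(x)|| = 4.4151
Step 4: Proximal objective.
0.5*||prox-x||^2 = 4.0613
lambda*||prox|| = 12.583
Total = 16.6442


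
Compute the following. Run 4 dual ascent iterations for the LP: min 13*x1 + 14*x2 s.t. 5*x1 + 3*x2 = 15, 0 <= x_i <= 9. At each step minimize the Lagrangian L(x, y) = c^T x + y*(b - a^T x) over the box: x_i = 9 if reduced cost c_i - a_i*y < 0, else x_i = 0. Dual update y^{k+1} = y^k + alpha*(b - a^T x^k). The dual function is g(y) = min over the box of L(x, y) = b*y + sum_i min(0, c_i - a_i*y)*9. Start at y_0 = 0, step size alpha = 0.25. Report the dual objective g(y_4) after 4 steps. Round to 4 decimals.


Dual ascent for LP: min 13*x1 + 14*x2, 5*x1 + 3*x2 = 15, 0 <= x_i <= 9
Step 1: y^k = 0.0, reduced costs: (13.0, 14.0)
  x^k = (0.0, 0.0), subgradient = b - a^T x = 15.0
  y^{k+1} = 0.0 + 0.25*15.0 = 3.75
Step 2: y^k = 3.75, reduced costs: (-5.75, 2.75)
  x^k = (9.0, 0.0), subgradient = b - a^T x = -30.0
  y^{k+1} = 3.75 + 0.25*-30.0 = -3.75
Step 3: y^k = -3.75, reduced costs: (31.75, 25.25)
  x^k = (0.0, 0.0), subgradient = b - a^T x = 15.0
  y^{k+1} = -3.75 + 0.25*15.0 = 0.0
Step 4: y^k = 0.0, reduced costs: (13.0, 14.0)
  x^k = (0.0, 0.0), subgradient = b - a^T x = 15.0
  y^{k+1} = 0.0 + 0.25*15.0 = 3.75
Dual objective at y_4 = 3.75: reduced costs (-5.75, 2.75), box minimizer x = (9.0, 0.0)
g(y_4) = b*y + (c1 - a1*y)*x1 + (c2 - a2*y)*x2 = 15*3.75 + (-5.75)*9.0 + 2.75*0.0 = 56.25 - 51.75 + 0.0 = 4.5


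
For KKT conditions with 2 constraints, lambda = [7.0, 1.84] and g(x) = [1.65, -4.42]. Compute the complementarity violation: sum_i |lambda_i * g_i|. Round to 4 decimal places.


KKT complementary slackness check:
lambda_1 * g_1 = 7.0 * 1.65 = 11.55
lambda_2 * g_2 = 1.84 * -4.42 = -8.1328
Total violation = 11.55 + 8.1328 = 19.6828


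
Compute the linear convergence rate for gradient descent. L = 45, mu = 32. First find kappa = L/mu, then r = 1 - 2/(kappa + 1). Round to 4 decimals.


Step 1: Compute the condition number.
kappa = L/mu = 45/32 = 1.4063
Step 2: Compute the convergence rate.
r = 1 - 2/(kappa + 1) = 1 - 2*mu/(L + mu) = (L - mu)/(L + mu) = 13/77 = 0.1688


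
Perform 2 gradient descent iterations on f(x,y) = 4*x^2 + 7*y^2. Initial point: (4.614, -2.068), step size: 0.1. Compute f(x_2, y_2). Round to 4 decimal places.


Gradient descent on f(x,y) = 4*x^2 + 7*y^2.
Starting point: (4.614, -2.068), alpha = 0.1
Step 1: grad_x = 2*4*4.614 = 36.912, grad_y = 2*7*-2.068 = -28.952
  x_1 = 4.614 - 0.1*36.912 = 0.9228
  y_1 = -2.068 - 0.1*-28.952 = 0.8272
Step 2: grad_x = 2*4*0.9228 = 7.3824, grad_y = 2*7*0.8272 = 11.5808
  x_2 = 0.9228 - 0.1*7.3824 = 0.1846
  y_2 = 0.8272 - 0.1*11.5808 = -0.3309
f(0.1846, -0.3309) = 4*0.1846^2 + 7*(-0.3309)^2 = 0.9026


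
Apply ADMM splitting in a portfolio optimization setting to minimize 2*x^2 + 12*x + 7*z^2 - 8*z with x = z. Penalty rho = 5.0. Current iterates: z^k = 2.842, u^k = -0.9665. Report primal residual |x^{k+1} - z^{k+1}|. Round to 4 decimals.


ADMM iteration with rho = 5.0, z^k = 2.842, u^k = -0.9665
Step 1: x-update.
Minimize 2*x^2 + 12*x + (5.0/2)*(x - 2.842 - 0.9665)^2
FOC: (2*2 + 5.0)*x = -12 + 5.0*(2.842 + 0.9665)
x^{k+1} = 0.7825
Step 2: z-update.
Minimize 7*z^2 - 8*z + (5.0/2)*(0.7825 - z - 0.9665)^2
FOC: (2*7 + 5.0)*z = 8 + 5.0*(0.7825 - 0.9665)
z^{k+1} = 0.3726
Step 3: u-update.
u^{k+1} = -0.9665 + 0.7825 - 0.3726 = -0.5566
Step 4: Primal residual = |0.7825 - 0.3726| = 0.4099


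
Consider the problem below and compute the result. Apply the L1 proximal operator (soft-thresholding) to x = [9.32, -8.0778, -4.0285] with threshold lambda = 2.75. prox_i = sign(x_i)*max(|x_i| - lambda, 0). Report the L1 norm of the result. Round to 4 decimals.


Soft-thresholding with lambda = 2.75:
prox(9.32) = sign(9.32)*max(|9.32| - 2.75, 0) = 6.57
prox(-8.0778) = sign(-8.0778)*max(|-8.0778| - 2.75, 0) = -5.3278
prox(-4.0285) = sign(-4.0285)*max(|-4.0285| - 2.75, 0) = -1.2785
prox(x) = [6.57, -5.3278, -1.2785]
||prox(x)||_1 = 6.57 + 5.3278 + 1.2785 = 13.1763


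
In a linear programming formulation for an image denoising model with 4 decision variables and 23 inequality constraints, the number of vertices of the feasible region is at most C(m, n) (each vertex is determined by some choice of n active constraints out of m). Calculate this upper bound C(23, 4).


Each vertex corresponds to some choice of n active constraints out of m, so the number of vertices is at most C(m, n) = m! / (n!(m-n)!).
m = 23, n = 4
Numerator: 23 * 22 * 21 * 20
Denominator: 4! = 24
C(23, 4) = 8855


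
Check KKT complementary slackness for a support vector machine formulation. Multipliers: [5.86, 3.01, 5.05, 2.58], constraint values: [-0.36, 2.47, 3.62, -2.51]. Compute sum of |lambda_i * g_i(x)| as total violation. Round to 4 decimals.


KKT complementary slackness check:
lambda_1 * g_1 = 5.86 * -0.36 = -2.1096
lambda_2 * g_2 = 3.01 * 2.47 = 7.4347
lambda_3 * g_3 = 5.05 * 3.62 = 18.281
lambda_4 * g_4 = 2.58 * -2.51 = -6.4758
Total violation = 2.1096 + 7.4347 + 18.281 + 6.4758 = 34.3011


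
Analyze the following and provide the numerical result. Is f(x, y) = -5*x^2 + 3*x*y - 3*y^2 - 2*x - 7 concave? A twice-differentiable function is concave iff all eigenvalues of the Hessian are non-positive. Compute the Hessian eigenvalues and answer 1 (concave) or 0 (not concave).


The Hessian of f(x,y) = -5*x^2 + 3*x*y - 3*y^2 - 2*x - 7 is:
H = [[-10, 3], [3, -6]]
Trace = -10 - 6 = -16
Determinant = -10*-6 - (3)^2 = 51
Discriminant = (-16)^2 - 4*51 = 52.0
Eigenvalues: lambda_1 = -11.6056, lambda_2 = -4.3944
The function is concave.

1


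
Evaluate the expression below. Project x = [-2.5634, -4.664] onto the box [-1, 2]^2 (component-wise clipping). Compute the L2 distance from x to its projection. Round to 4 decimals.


Project each component onto [-1, 2].
clip(-2.5634) = -1.0, clip(-4.664) = -1.0
Projection = [-1.0, -1.0]
Squared diffs: [2.4442, 13.4249]
Distance = sqrt(15.8691) = 3.9836


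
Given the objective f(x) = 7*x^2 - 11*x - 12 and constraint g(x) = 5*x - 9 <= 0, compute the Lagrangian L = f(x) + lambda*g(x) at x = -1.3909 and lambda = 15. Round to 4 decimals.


Step 1: Evaluate f(x).
f(-1.3909) = 7*(-1.3909)^2 - 11*(-1.3909) - 12 = 16.8421
Step 2: Evaluate g(x).
g(-1.3909) = 5*-1.3909 - 9 = -15.9545
Step 3: Compute Lagrangian.
L = 16.8421 + 15*-15.9545 = -222.4754


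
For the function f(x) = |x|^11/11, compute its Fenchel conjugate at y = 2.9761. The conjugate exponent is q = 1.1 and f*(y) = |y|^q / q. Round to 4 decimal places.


The conjugate exponent q satisfies 1/p + 1/q = 1.
p = 11, so q = 11/(11 - 1) = 1.1
|y|^q = 2.9761^1.1 = 3.319
f*(2.9761) = 3.319 / 1.1 = 3.0173


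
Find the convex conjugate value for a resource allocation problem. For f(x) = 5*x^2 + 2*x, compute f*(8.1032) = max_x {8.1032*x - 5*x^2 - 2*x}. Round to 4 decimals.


f*(y) = sup_x {y*x - a*x^2 - b*x} = sup_x {(y-b)*x - a*x^2}
FOC: (y - b) - 2a*x = 0 => x* = (y - b)/(2a)
x* = (8.1032 - 2)/(2*5) = 0.6103
f*(8.1032) = (y-b)^2/(4a) = (8.1032 - 2)^2/(4*5)
= 37.2491/20 = 1.8625


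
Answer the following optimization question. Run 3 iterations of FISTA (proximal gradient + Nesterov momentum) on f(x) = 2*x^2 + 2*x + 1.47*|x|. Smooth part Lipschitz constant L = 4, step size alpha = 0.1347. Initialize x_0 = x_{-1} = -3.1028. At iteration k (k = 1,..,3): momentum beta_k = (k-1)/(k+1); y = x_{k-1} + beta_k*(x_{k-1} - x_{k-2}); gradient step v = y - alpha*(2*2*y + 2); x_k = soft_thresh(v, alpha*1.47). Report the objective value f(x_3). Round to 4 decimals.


FISTA on f(x) = 2*x^2 + 2*x + 1.47*|x|
L = 4, alpha = 0.1347
Iteration 1: beta = 0.0, y = -3.1028 + 0.0*(-3.1028 + 3.1028) = -3.1028
  grad(y) = -10.4112, v = y - alpha*grad = -1.7004
  prox(v) = soft_thresh(-1.7004, 0.198) = -1.5024
Iteration 2: beta = 0.3333, y = -1.5024 + 0.3333*(-1.5024 + 3.1028) = -0.9689
  grad(y) = -1.8757, v = y - alpha*grad = -0.7163
  prox(v) = soft_thresh(-0.7163, 0.198) = -0.5183
Iteration 3: beta = 0.5, y = -0.5183 + 0.5*(-0.5183 + 1.5024) = -0.0262
  grad(y) = 1.8952, v = y - alpha*grad = -0.2815
  prox(v) = soft_thresh(-0.2815, 0.198) = -0.0835
f(x_3) = 2*(-0.0835)^2 + 2*(-0.0835) + 1.47*|-0.0835| = -0.0303


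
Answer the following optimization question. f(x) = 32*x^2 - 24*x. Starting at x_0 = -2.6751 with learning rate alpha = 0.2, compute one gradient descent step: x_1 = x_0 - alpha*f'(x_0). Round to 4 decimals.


We compute the gradient at x_0 and apply the update.
f'(x) = 64*x - 24
f'(-2.6751) = 64*-2.6751 - 24 = -195.2064
x_1 = -2.6751 - 0.2*-195.2064 = 36.3662


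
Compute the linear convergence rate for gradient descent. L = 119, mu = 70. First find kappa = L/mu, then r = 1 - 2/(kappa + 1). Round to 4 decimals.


Step 1: Compute the condition number.
kappa = L/mu = 119/70 = 1.7
Step 2: Compute the convergence rate.
r = 1 - 2/(kappa + 1) = 1 - 2*mu/(L + mu) = (L - mu)/(L + mu) = 49/189 = 0.2593


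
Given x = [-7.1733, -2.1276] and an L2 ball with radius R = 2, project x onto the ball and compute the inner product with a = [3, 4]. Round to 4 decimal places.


Step 1: Compute ||x|| (intermediates to 6 decimals).
||x|| = sqrt((-7.1733)^2 + (-2.1276)^2) = 7.482173
Step 2: Project.
Since ||x|| > R, scale = R/||x|| = 2/7.482173 = 0.267302, proj(x) = scale * x
proj(x) = [-1.917437, -0.568712]
Step 3: Dot product.
a^T * proj(x) = 3*(-1.917437) + 4*(-0.568712) = -8.0272


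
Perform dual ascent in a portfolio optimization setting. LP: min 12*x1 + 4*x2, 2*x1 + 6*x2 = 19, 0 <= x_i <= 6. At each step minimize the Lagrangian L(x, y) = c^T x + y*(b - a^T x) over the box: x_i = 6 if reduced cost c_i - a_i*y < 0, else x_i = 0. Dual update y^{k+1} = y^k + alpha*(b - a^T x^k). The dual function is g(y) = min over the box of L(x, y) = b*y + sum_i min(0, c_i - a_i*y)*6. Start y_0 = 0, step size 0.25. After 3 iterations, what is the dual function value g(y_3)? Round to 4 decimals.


Dual ascent for LP: min 12*x1 + 4*x2, 2*x1 + 6*x2 = 19, 0 <= x_i <= 6
Step 1: y^k = 0.0, reduced costs: (12.0, 4.0)
  x^k = (0.0, 0.0), subgradient = b - a^T x = 19.0
  y^{k+1} = 0.0 + 0.25*19.0 = 4.75
Step 2: y^k = 4.75, reduced costs: (2.5, -24.5)
  x^k = (0.0, 6.0), subgradient = b - a^T x = -17.0
  y^{k+1} = 4.75 + 0.25*-17.0 = 0.5
Step 3: y^k = 0.5, reduced costs: (11.0, 1.0)
  x^k = (0.0, 0.0), subgradient = b - a^T x = 19.0
  y^{k+1} = 0.5 + 0.25*19.0 = 5.25
Dual objective at y_3 = 5.25: reduced costs (1.5, -27.5), box minimizer x = (0.0, 6.0)
g(y_3) = b*y + (c1 - a1*y)*x1 + (c2 - a2*y)*x2 = 19*5.25 + 1.5*0.0 + (-27.5)*6.0 = 99.75 + 0.0 - 165.0 = -65.25


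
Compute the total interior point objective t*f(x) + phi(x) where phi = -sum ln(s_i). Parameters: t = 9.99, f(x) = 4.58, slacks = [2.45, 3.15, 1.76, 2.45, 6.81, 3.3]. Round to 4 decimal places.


Step 1: Compute log-barrier.
ln values: [0.8961, 1.1474, 0.5653, 0.8961, 1.9184, 1.1939]
phi = -(0.8961 + 1.1474 + 0.5653 + 0.8961 + 1.9184 + 1.1939) = -6.6172
Step 2: Compute augmented objective.
t*f(x) = 9.99*4.58 = 45.7542
Total = 45.7542 - 6.6172 = 39.137


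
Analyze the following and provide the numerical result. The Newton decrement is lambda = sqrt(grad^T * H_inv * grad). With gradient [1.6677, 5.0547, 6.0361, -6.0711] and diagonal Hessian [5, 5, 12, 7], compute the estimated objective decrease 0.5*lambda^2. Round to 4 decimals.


Step 1: H is diagonal, so H^(-1) * g = [0.3335, 1.0109, 0.503, -0.8673].
Step 2: g^T H^(-1) g = sum_i g_i^2 / H_ii
  = (1.6677)^2/5 + (5.0547)^2/5 + (6.0361)^2/12 + (-6.0711)^2/7
  = 0.5562 + 5.11 + 3.0362 + 5.2655 = 13.9679
Step 3: Objective decrease = 0.5 * g^T H^(-1) g = 6.984


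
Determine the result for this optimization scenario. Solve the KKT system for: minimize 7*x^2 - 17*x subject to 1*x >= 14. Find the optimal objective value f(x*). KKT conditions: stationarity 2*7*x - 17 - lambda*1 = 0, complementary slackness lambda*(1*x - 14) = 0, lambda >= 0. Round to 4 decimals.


Step 1: Try lambda = 0 (constraint inactive).
x_unc = 17/(2*7) = 1.2143
Check: 1*1.2143 = 1.2143 < 14 -- violated!
Step 2: Constraint must be active: 1*x = 14
x* = 14/1 = 14.0
lambda = (2*7*14.0 - 17)/1 = 179.0
Step 3: Compute optimal value.
f(x*) = 7*14.0^2 - 17*14.0 = 1134.0


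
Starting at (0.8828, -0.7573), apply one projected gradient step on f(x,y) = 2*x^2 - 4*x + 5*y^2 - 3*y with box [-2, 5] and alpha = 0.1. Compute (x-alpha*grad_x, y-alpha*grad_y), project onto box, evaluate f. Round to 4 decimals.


Step 1: Compute gradient at (0.8828, -0.7573).
grad_x = 2*2*0.8828 - 4 = -0.4688
grad_y = 2*5*-0.7573 - 3 = -10.573
Step 2: Gradient step.
x_raw = 0.8828 - 0.1*-0.4688 = 0.9297
y_raw = -0.7573 - 0.1*-10.573 = 0.3
Step 3: Project onto [-2, 5].
x_proj = clip(0.9297) = 0.9297
y_proj = clip(0.3) = 0.3
Step 4: Evaluate f.
f(0.9297, 0.3) = -2.4401


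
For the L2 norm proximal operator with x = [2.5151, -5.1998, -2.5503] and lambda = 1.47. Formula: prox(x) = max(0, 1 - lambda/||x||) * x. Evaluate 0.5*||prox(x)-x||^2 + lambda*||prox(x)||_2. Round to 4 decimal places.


Step 1: Compute ||x||.
||x|| = 6.3141
Step 2: Compute scaling factor.
scale = max(0, 1 - 1.47/6.3141) = 0.7672
Step 3: prox(x) = [1.9296, -3.9892, -1.9566]
||prox(x)|| = 4.8441
Step 4: Proximal objective.
0.5*||prox-x||^2 = 1.0805
lambda*||prox|| = 7.1208
Total = 8.2013


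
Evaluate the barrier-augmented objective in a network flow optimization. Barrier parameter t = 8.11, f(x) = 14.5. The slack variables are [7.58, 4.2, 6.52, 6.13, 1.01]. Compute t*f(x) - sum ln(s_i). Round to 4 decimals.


Step 1: Compute log-barrier.
ln values: [2.0255, 1.4351, 1.8749, 1.8132, 0.01]
phi = -(2.0255 + 1.4351 + 1.8749 + 1.8132 + 0.01) = -7.1586
Step 2: Compute augmented objective.
t*f(x) = 8.11*14.5 = 117.595
Total = 117.595 - 7.1586 = 110.4364


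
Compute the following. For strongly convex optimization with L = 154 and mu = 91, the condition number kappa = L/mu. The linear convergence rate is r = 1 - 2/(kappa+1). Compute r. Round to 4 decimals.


Step 1: Compute the condition number.
kappa = L/mu = 154/91 = 1.6923
Step 2: Compute the convergence rate.
r = 1 - 2/(kappa + 1) = 1 - 2*mu/(L + mu) = (L - mu)/(L + mu) = 63/245 = 0.2571


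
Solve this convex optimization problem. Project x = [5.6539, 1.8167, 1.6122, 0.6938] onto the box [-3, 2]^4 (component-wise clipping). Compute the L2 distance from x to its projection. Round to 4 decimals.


Project each component onto [-3, 2].
clip(5.6539) = 2.0, clip(1.8167) = 1.8167, clip(1.6122) = 1.6122, clip(0.6938) = 0.6938
Projection = [2.0, 1.8167, 1.6122, 0.6938]
Squared diffs: [13.351, 0.0, 0.0, 0.0]
Distance = sqrt(13.351) = 3.6539


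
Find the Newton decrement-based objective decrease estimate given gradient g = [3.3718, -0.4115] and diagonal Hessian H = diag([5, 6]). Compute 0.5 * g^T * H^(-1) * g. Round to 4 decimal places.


Step 1: H is diagonal, so H^(-1) * g = [0.6744, -0.0686].
Step 2: g^T H^(-1) g = sum_i g_i^2 / H_ii
  = (3.3718)^2/5 + (-0.4115)^2/6
  = 2.2738 + 0.0282 = 2.302
Step 3: Objective decrease = 0.5 * g^T H^(-1) g = 1.151


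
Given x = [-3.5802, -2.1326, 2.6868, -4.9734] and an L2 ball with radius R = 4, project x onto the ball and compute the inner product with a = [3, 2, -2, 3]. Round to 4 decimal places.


Step 1: Compute ||x|| (intermediates to 6 decimals).
||x|| = sqrt((-3.5802)^2 + (-2.1326)^2 + 2.6868^2 + (-4.9734)^2) = 7.022778
Step 2: Project.
Since ||x|| > R, scale = R/||x|| = 4/7.022778 = 0.569575, proj(x) = scale * x
proj(x) = [-2.039192, -1.214676, 1.530334, -2.832724]
Step 3: Dot product.
a^T * proj(x) = 3*(-2.039192) + 2*(-1.214676) - 2*1.530334 + 3*(-2.832724) = -20.1058


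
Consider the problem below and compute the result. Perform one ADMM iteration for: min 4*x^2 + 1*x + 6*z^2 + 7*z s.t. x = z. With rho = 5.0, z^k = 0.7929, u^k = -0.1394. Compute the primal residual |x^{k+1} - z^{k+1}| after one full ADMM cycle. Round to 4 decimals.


ADMM iteration with rho = 5.0, z^k = 0.7929, u^k = -0.1394
Step 1: x-update.
Minimize 4*x^2 + 1*x + (5.0/2)*(x - 0.7929 - 0.1394)^2
FOC: (2*4 + 5.0)*x = -1 + 5.0*(0.7929 + 0.1394)
x^{k+1} = 0.2817
Step 2: z-update.
Minimize 6*z^2 + 7*z + (5.0/2)*(0.2817 - z - 0.1394)^2
FOC: (2*6 + 5.0)*z = -7 + 5.0*(0.2817 - 0.1394)
z^{k+1} = -0.3699
Step 3: u-update.
u^{k+1} = -0.1394 + 0.2817 + 0.3699 = 0.5122
Step 4: Primal residual = |0.2817 + 0.3699| = 0.6516


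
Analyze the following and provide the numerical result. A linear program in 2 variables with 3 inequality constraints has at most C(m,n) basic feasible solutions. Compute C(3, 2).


Each vertex corresponds to some choice of n active constraints out of m, so the number of vertices is at most C(m, n) = m! / (n!(m-n)!).
m = 3, n = 2
Numerator: 3 * 2
Denominator: 2! = 2
C(3, 2) = 3


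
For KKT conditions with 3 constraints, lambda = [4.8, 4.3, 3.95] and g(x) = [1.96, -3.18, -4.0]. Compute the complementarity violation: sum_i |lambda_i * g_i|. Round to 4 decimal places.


KKT complementary slackness check:
lambda_1 * g_1 = 4.8 * 1.96 = 9.408
lambda_2 * g_2 = 4.3 * -3.18 = -13.674
lambda_3 * g_3 = 3.95 * -4.0 = -15.8
Total violation = 9.408 + 13.674 + 15.8 = 38.882


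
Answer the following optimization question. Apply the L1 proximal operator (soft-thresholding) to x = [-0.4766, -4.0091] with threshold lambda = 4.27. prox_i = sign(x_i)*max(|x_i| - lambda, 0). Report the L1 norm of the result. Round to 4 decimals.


Soft-thresholding with lambda = 4.27:
prox(-0.4766) = sign(-0.4766)*max(|-0.4766| - 4.27, 0) = 0.0
prox(-4.0091) = sign(-4.0091)*max(|-4.0091| - 4.27, 0) = 0.0
prox(x) = [0.0, 0.0]
||prox(x)||_1 = 0.0 + 0.0 = 0.0


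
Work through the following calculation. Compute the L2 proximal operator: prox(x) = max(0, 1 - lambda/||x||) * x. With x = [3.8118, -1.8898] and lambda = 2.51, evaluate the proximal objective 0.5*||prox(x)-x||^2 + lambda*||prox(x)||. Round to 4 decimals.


Step 1: Compute ||x||.
||x|| = 4.2545
Step 2: Compute scaling factor.
scale = max(0, 1 - 2.51/4.2545) = 0.41
Step 3: prox(x) = [1.563, -0.7749]
||prox(x)|| = 1.7445
Step 4: Proximal objective.
0.5*||prox-x||^2 = 3.1501
lambda*||prox|| = 4.3787
Total = 7.5289


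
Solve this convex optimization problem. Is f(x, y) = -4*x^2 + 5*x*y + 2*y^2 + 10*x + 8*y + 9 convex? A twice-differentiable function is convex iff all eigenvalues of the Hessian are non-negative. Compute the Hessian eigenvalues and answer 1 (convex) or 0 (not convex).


The Hessian of f(x,y) = -4*x^2 + 5*x*y + 2*y^2 + 10*x + 8*y + 9 is:
H = [[-8, 5], [5, 4]]
Trace = -8 + 4 = -4
Determinant = -8*4 - (5)^2 = -57
Discriminant = (-4)^2 - 4*-57 = 244.0
Eigenvalues: lambda_1 = -9.8102, lambda_2 = 5.8102
The function is not convex.

0


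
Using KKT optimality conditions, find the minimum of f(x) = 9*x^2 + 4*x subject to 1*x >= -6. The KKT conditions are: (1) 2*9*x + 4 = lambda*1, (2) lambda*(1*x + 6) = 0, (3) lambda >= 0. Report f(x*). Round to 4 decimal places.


Step 1: Try lambda = 0 (constraint inactive).
Stationarity: 2*9*x + 4 = 0
x* = -4/(2*9) = -2/9 = -0.2222 (rounded; the exact value -2/9 is used below)
Check constraint: 1*-0.2222 = -0.2222 >= -6 -- satisfied.
Step 2: Compute optimal value.
f(x*) = 9*(-2/9)^2 + 4*(-2/9) = -0.4444


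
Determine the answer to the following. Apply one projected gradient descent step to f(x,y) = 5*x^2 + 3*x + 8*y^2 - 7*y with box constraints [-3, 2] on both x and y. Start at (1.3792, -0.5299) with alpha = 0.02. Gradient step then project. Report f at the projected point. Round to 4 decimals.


Step 1: Compute gradient at (1.3792, -0.5299).
grad_x = 2*5*1.3792 + 3 = 16.792
grad_y = 2*8*-0.5299 - 7 = -15.4784
Step 2: Gradient step.
x_raw = 1.3792 - 0.02*16.792 = 1.0434
y_raw = -0.5299 - 0.02*-15.4784 = -0.2203
Step 3: Project onto [-3, 2].
x_proj = clip(1.0434) = 1.0434
y_proj = clip(-0.2203) = -0.2203
Step 4: Evaluate f.
f(1.0434, -0.2203) = 10.5038


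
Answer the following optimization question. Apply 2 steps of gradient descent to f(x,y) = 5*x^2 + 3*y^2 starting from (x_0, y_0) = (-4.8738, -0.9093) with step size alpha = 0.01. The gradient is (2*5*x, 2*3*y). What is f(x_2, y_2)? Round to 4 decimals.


Gradient descent on f(x,y) = 5*x^2 + 3*y^2.
Starting point: (-4.8738, -0.9093), alpha = 0.01
Step 1: grad_x = 2*5*-4.8738 = -48.738, grad_y = 2*3*-0.9093 = -5.4558
  x_1 = -4.8738 - 0.01*-48.738 = -4.3864
  y_1 = -0.9093 - 0.01*-5.4558 = -0.8547
Step 2: grad_x = 2*5*-4.3864 = -43.8642, grad_y = 2*3*-0.8547 = -5.1285
  x_2 = -4.3864 - 0.01*-43.8642 = -3.9478
  y_2 = -0.8547 - 0.01*-5.1285 = -0.8035
f(-3.9478, -0.8035) = 5*(-3.9478)^2 + 3*(-0.8035)^2 = 79.8614


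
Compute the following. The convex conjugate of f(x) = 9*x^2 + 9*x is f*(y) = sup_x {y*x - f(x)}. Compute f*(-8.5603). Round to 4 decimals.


f*(y) = sup_x {y*x - a*x^2 - b*x} = sup_x {(y-b)*x - a*x^2}
FOC: (y - b) - 2a*x = 0 => x* = (y - b)/(2a)
x* = (-8.5603 - 9)/(2*9) = -0.9756
f*(-8.5603) = (y-b)^2/(4a) = (-8.5603 - 9)^2/(4*9)
= 308.3641/36 = 8.5657


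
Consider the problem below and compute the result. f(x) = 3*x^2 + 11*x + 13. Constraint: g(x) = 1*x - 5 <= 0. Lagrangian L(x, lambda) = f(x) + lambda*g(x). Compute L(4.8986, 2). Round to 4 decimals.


Step 1: Evaluate f(x).
f(4.8986) = 3*4.8986^2 + 11*4.8986 + 13 = 138.8734
Step 2: Evaluate g(x).
g(4.8986) = 1*4.8986 - 5 = -0.1014
Step 3: Compute Lagrangian.
L = 138.8734 + 2*-0.1014 = 138.6706


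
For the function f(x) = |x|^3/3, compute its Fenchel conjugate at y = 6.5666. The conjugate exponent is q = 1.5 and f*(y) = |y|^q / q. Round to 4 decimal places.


The conjugate exponent q satisfies 1/p + 1/q = 1.
p = 3, so q = 3/(3 - 1) = 1.5
|y|^q = 6.5666^1.5 = 16.8272
f*(6.5666) = 16.8272 / 1.5 = 11.2181


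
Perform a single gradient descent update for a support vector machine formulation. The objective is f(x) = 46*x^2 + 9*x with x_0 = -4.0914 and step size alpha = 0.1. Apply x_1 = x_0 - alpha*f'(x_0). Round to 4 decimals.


We compute the gradient at x_0 and apply the update.
f'(x) = 92*x + 9
f'(-4.0914) = 92*-4.0914 + 9 = -367.4088
x_1 = -4.0914 - 0.1*-367.4088 = 32.6495


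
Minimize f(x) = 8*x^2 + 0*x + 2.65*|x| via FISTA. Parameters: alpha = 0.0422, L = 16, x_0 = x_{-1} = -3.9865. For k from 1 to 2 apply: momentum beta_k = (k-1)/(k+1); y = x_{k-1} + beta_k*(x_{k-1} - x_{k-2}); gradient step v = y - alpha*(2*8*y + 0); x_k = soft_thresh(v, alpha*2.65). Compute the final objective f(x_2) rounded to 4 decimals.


FISTA on f(x) = 8*x^2 + 0*x + 2.65*|x|
L = 16, alpha = 0.0422
Iteration 1: beta = 0.0, y = -3.9865 + 0.0*(-3.9865 + 3.9865) = -3.9865
  grad(y) = -63.784, v = y - alpha*grad = -1.2948
  prox(v) = soft_thresh(-1.2948, 0.1118) = -1.183
Iteration 2: beta = 0.3333, y = -1.183 + 0.3333*(-1.183 + 3.9865) = -0.2485
  grad(y) = -3.9757, v = y - alpha*grad = -0.0807
  prox(v) = soft_thresh(-0.0807, 0.1118) = 0.0
f(x_2) = 8*0.0^2 + 0*0.0 + 2.65*|0.0| = 0.0


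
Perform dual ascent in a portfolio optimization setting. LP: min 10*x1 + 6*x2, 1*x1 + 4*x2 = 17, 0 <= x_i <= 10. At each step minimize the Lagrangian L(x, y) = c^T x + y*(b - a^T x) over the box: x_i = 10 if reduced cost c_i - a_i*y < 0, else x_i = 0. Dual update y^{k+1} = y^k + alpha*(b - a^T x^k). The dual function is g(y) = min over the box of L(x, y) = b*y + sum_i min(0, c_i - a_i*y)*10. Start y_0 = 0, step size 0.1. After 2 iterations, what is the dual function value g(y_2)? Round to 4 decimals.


Dual ascent for LP: min 10*x1 + 6*x2, 1*x1 + 4*x2 = 17, 0 <= x_i <= 10
Step 1: y^k = 0.0, reduced costs: (10.0, 6.0)
  x^k = (0.0, 0.0), subgradient = b - a^T x = 17.0
  y^{k+1} = 0.0 + 0.1*17.0 = 1.7
Step 2: y^k = 1.7, reduced costs: (8.3, -0.8)
  x^k = (0.0, 10.0), subgradient = b - a^T x = -23.0
  y^{k+1} = 1.7 + 0.1*-23.0 = -0.6
Dual objective at y_2 = -0.6: reduced costs (10.6, 8.4), box minimizer x = (0.0, 0.0)
g(y_2) = b*y + (c1 - a1*y)*x1 + (c2 - a2*y)*x2 = 17*(-0.6) + 10.6*0.0 + 8.4*0.0 = -10.2 + 0.0 + 0.0 = -10.2


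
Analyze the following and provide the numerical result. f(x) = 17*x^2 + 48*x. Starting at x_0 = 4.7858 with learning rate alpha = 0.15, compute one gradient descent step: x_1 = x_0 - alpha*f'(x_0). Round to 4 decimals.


We compute the gradient at x_0 and apply the update.
f'(x) = 34*x + 48
f'(4.7858) = 34*4.7858 + 48 = 210.7172
x_1 = 4.7858 - 0.15*210.7172 = -26.8218


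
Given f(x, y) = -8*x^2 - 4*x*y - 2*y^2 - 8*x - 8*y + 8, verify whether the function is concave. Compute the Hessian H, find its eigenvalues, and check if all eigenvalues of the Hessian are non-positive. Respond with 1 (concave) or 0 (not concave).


The Hessian of f(x,y) = -8*x^2 - 4*x*y - 2*y^2 - 8*x - 8*y + 8 is:
H = [[-16, -4], [-4, -4]]
Trace = -16 - 4 = -20
Determinant = -16*-4 - (-4)^2 = 48
Discriminant = (-20)^2 - 4*48 = 208.0
Eigenvalues: lambda_1 = -17.2111, lambda_2 = -2.7889
The function is concave.

1


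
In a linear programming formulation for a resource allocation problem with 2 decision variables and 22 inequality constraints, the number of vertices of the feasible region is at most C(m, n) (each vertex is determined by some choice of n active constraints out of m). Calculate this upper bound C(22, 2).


Each vertex corresponds to some choice of n active constraints out of m, so the number of vertices is at most C(m, n) = m! / (n!(m-n)!).
m = 22, n = 2
Numerator: 22 * 21
Denominator: 2! = 2
C(22, 2) = 231


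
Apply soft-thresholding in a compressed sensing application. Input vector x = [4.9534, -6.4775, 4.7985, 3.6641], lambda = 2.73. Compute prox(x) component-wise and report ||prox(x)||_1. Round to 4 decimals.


Soft-thresholding with lambda = 2.73:
prox(4.9534) = sign(4.9534)*max(|4.9534| - 2.73, 0) = 2.2234
prox(-6.4775) = sign(-6.4775)*max(|-6.4775| - 2.73, 0) = -3.7475
prox(4.7985) = sign(4.7985)*max(|4.7985| - 2.73, 0) = 2.0685
prox(3.6641) = sign(3.6641)*max(|3.6641| - 2.73, 0) = 0.9341
prox(x) = [2.2234, -3.7475, 2.0685, 0.9341]
||prox(x)||_1 = 2.2234 + 3.7475 + 2.0685 + 0.9341 = 8.9735


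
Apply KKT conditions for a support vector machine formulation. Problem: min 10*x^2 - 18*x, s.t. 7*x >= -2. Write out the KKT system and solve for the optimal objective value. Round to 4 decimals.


Step 1: Try lambda = 0 (constraint inactive).
Stationarity: 2*10*x - 18 = 0
x* = 18/(2*10) = 0.9
Check constraint: 7*0.9 = 6.3 >= -2 -- satisfied.
Step 2: Compute optimal value.
f(x*) = 10*0.9^2 - 18*0.9 = -8.1


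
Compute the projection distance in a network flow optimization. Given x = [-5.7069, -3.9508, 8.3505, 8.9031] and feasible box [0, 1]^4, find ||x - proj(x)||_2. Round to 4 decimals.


Project each component onto [0, 1].
clip(-5.7069) = 0.0, clip(-3.9508) = 0.0, clip(8.3505) = 1.0, clip(8.9031) = 1.0
Projection = [0.0, 0.0, 1.0, 1.0]
Squared diffs: [32.5687, 15.6088, 54.0299, 62.459]
Distance = sqrt(164.6664) = 12.8322


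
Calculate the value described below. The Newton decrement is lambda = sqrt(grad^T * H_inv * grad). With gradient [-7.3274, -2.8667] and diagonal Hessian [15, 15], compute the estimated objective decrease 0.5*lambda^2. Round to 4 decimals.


Step 1: H is diagonal, so H^(-1) * g = [-0.4885, -0.1911].
Step 2: g^T H^(-1) g = sum_i g_i^2 / H_ii
  = (-7.3274)^2/15 + (-2.8667)^2/15
  = 3.5794 + 0.5479 = 4.1273
Step 3: Objective decrease = 0.5 * g^T H^(-1) g = 2.0636


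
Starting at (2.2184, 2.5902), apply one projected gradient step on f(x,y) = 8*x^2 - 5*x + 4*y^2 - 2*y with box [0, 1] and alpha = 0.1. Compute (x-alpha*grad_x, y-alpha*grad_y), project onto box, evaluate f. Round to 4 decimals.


Step 1: Compute gradient at (2.2184, 2.5902).
grad_x = 2*8*2.2184 - 5 = 30.4944
grad_y = 2*4*2.5902 - 2 = 18.7216
Step 2: Gradient step.
x_raw = 2.2184 - 0.1*30.4944 = -0.831
y_raw = 2.5902 - 0.1*18.7216 = 0.718
Step 3: Project onto [0, 1].
x_proj = clip(-0.831) = 0.0
y_proj = clip(0.718) = 0.718
Step 4: Evaluate f.
f(0.0, 0.718) = 0.6262


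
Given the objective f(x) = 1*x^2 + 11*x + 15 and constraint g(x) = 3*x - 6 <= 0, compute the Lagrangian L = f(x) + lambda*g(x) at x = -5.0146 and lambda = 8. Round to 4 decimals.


Step 1: Evaluate f(x).
f(-5.0146) = 1*(-5.0146)^2 + 11*(-5.0146) + 15 = -15.0144
Step 2: Evaluate g(x).
g(-5.0146) = 3*-5.0146 - 6 = -21.0438
Step 3: Compute Lagrangian.
L = -15.0144 + 8*-21.0438 = -183.3648


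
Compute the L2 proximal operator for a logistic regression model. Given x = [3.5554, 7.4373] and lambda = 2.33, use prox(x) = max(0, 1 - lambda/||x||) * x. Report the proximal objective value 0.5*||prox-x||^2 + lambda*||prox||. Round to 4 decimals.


Step 1: Compute ||x||.
||x|| = 8.2434
Step 2: Compute scaling factor.
scale = max(0, 1 - 2.33/8.2434) = 0.7174
Step 3: prox(x) = [2.5505, 5.3352]
||prox(x)|| = 5.9134
Step 4: Proximal objective.
0.5*||prox-x||^2 = 2.7145
lambda*||prox|| = 13.7782
Total = 16.4928
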